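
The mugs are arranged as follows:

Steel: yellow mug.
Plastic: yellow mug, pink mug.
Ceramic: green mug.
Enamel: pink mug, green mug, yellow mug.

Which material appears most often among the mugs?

enamel

Counts by material: enamel 3, plastic 2, steel 1, ceramic 1.
The maximum is 3, held uniquely by enamel.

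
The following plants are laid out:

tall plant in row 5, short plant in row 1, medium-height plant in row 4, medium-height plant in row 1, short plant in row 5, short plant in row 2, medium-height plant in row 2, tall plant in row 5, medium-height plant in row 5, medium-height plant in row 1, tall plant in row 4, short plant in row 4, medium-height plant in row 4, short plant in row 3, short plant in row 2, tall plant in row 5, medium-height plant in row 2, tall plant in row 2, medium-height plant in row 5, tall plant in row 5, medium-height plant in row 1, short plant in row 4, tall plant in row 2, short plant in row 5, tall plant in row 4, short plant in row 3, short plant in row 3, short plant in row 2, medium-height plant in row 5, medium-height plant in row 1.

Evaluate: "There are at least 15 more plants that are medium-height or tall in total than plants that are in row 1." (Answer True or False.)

False

plants that are medium-height or tall: 19.
plants in row 1: 5.
The claim requires 19 − 5 = 14 ≥ 15, which does not hold.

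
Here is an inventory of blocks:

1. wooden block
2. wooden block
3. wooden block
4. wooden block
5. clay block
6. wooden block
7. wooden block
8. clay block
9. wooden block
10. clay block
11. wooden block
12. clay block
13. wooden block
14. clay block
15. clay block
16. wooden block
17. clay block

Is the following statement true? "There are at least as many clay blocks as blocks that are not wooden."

|clay blocks| = 7.
|blocks that are not wooden| = 7.
The claim requires 7 ≥ 7, which holds.

True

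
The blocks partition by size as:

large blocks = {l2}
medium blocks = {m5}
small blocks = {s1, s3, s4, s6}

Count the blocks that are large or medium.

2

large: 1; medium: 1; together 1 + 1 = 2.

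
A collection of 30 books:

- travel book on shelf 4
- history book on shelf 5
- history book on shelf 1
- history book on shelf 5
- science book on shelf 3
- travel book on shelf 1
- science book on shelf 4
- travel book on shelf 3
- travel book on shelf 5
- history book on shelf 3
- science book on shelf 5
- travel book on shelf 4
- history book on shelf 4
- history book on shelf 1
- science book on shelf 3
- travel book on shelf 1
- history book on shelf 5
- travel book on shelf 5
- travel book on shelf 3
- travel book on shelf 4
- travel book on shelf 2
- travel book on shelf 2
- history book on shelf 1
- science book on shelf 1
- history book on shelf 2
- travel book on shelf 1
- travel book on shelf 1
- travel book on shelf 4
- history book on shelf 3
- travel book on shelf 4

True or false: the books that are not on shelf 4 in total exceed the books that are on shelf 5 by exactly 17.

True

There are 23 books that are not on shelf 4.
There are 6 books on shelf 5.
The claim requires 23 − 6 (= 17) to equal 17, which holds.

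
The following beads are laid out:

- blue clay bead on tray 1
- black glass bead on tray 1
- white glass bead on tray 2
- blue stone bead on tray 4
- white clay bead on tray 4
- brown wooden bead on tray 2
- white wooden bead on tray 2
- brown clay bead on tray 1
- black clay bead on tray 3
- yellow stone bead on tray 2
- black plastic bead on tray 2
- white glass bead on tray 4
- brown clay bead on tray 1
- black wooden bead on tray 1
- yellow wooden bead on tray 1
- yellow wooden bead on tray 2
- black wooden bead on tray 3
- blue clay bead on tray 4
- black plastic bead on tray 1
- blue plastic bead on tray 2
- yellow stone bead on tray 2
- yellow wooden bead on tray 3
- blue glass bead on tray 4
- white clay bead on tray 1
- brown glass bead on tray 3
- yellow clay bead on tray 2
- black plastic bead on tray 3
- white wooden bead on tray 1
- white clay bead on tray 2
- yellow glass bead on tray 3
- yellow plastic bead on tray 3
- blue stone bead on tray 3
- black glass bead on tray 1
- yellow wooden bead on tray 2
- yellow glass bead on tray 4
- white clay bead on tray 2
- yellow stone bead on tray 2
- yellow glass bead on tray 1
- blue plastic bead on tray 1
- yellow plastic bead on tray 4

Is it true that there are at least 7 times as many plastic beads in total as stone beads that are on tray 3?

plastic beads: 7.
stone beads on tray 3: 1.
The claim requires 7 ≥ 7 × 1 = 7, which holds.

True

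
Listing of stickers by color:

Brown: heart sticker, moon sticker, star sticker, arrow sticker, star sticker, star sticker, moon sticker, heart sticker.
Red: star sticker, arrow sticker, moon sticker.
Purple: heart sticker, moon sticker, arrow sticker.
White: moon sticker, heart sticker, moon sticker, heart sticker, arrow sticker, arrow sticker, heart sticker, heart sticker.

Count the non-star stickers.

Total stickers: 22; with the excluded value: 4; remaining 22 − 4 = 18.

18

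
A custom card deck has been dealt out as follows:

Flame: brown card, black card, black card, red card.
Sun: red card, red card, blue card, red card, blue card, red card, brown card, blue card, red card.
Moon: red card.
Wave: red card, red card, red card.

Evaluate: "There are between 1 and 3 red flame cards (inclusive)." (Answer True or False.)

red flame cards: 1.
The claim requires 1 ≤ 1 ≤ 3, which holds.

True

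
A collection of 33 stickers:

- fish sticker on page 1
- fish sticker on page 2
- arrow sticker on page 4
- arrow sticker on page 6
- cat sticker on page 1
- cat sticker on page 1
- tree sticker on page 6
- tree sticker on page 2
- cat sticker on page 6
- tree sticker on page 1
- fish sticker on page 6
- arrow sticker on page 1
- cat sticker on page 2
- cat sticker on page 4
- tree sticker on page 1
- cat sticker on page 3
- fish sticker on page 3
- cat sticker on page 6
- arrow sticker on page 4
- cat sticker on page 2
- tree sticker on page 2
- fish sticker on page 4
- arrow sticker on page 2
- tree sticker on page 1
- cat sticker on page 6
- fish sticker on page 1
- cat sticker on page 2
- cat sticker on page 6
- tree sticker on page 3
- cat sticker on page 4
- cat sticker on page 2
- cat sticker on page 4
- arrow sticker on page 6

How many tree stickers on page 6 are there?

1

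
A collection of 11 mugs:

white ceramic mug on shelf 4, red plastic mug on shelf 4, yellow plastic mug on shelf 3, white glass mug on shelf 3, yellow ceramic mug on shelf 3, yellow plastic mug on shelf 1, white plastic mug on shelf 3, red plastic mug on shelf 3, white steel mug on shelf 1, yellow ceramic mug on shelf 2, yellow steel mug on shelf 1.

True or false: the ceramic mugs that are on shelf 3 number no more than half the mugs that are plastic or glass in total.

True

|ceramic mugs on shelf 3| = 1.
|mugs that are plastic or glass| = 6.
The claim requires 2 × 1 = 2 ≤ 6, which holds.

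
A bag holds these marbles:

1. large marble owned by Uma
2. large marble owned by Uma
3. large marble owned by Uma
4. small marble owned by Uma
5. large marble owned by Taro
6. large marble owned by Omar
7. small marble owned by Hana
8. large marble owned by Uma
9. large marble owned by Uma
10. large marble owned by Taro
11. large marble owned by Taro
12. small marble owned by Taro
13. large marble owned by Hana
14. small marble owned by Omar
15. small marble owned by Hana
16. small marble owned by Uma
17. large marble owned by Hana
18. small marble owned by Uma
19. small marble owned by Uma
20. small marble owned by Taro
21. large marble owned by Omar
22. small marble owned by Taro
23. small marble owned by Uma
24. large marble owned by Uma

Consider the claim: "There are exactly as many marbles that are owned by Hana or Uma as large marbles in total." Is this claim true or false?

marbles owned by Hana or Uma: 15.
large marbles: 13.
The claim requires 15 = 13, which does not hold.

False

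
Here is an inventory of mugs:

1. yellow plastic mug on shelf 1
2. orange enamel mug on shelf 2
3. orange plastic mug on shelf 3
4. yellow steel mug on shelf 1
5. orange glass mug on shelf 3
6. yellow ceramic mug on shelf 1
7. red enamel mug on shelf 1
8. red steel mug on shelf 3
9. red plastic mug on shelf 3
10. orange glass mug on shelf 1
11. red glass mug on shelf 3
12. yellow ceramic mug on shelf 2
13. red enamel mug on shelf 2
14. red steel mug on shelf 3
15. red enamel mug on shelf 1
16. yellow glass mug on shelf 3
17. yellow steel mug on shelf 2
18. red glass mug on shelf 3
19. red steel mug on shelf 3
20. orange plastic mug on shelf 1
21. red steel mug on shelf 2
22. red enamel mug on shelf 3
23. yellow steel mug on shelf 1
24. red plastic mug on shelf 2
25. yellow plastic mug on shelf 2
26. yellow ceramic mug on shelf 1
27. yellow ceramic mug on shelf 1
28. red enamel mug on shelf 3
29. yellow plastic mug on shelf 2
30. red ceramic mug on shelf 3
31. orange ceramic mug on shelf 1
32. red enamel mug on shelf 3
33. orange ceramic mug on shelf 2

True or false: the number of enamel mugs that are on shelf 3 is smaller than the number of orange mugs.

True

enamel mugs on shelf 3: 3.
orange mugs: 7.
The claim requires 3 < 7, which holds.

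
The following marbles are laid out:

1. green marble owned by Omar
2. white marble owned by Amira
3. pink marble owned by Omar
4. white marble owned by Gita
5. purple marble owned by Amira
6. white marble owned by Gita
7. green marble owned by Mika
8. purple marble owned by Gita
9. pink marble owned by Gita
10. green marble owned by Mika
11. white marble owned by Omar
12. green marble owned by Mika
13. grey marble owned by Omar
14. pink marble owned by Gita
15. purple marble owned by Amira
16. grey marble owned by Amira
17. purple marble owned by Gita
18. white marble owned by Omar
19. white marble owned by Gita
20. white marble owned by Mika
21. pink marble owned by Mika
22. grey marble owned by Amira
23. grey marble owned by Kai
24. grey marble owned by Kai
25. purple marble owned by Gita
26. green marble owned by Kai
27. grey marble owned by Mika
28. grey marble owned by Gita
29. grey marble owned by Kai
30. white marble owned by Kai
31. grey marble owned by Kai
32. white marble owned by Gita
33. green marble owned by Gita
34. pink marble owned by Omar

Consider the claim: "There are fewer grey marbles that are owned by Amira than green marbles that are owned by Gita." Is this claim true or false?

False

Count of grey marbles owned by Amira: 2.
Count of green marbles owned by Gita: 1.
The claim requires 2 < 1, which does not hold.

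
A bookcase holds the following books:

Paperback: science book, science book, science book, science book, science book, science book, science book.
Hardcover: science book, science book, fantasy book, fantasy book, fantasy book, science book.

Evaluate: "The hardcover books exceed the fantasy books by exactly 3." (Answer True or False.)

There are 6 hardcover books.
There are 3 fantasy books.
The claim requires 6 − 3 (= 3) to equal 3, which holds.

True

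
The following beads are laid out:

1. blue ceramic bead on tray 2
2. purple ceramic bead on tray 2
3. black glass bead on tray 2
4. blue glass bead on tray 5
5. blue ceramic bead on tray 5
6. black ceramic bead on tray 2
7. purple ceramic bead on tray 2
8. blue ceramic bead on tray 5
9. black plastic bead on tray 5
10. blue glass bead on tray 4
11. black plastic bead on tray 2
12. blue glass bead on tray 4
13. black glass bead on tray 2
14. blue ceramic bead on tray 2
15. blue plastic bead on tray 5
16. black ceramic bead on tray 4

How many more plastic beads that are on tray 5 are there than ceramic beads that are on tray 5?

0

plastic beads on tray 5: 2.
ceramic beads on tray 5: 2.
2 − 2 = 0.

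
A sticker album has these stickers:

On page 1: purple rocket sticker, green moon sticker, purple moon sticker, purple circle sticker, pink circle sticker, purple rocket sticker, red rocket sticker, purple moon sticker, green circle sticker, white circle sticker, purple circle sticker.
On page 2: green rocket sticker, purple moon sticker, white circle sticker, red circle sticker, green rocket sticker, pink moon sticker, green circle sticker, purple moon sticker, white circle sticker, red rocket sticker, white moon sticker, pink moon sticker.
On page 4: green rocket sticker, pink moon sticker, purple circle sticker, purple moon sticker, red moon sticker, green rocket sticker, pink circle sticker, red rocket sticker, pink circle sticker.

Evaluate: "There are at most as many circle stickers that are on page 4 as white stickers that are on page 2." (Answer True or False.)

True

There are 3 circle stickers on page 4.
There are 3 white stickers on page 2.
The claim requires 3 ≤ 3, which holds.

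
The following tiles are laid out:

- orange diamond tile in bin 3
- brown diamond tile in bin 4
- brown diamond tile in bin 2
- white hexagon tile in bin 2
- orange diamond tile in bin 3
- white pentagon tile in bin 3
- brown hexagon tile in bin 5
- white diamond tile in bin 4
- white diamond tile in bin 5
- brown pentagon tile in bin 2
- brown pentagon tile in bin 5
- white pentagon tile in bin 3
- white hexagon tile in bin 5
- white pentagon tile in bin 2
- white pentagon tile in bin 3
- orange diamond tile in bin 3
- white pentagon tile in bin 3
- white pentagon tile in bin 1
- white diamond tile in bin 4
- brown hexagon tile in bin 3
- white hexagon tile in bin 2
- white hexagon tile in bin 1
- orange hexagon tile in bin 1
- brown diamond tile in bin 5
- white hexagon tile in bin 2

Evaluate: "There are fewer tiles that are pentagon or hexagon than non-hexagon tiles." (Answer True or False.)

True

tiles that are pentagon or hexagon: 16.
non-hexagon tiles: 17.
The claim requires 16 < 17, which holds.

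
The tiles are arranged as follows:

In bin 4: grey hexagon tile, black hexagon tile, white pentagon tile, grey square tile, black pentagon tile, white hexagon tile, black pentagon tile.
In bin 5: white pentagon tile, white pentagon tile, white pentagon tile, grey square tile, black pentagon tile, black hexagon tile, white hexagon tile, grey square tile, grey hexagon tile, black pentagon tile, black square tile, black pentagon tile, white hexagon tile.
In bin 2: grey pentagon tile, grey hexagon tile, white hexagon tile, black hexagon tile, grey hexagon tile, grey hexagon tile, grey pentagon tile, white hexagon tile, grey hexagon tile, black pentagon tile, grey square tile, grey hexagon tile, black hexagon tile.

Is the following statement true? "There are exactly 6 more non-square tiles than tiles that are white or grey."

|non-square tiles| = 28.
|tiles that are white or grey| = 22.
The claim requires 28 − 22 (= 6) to equal 6, which holds.

True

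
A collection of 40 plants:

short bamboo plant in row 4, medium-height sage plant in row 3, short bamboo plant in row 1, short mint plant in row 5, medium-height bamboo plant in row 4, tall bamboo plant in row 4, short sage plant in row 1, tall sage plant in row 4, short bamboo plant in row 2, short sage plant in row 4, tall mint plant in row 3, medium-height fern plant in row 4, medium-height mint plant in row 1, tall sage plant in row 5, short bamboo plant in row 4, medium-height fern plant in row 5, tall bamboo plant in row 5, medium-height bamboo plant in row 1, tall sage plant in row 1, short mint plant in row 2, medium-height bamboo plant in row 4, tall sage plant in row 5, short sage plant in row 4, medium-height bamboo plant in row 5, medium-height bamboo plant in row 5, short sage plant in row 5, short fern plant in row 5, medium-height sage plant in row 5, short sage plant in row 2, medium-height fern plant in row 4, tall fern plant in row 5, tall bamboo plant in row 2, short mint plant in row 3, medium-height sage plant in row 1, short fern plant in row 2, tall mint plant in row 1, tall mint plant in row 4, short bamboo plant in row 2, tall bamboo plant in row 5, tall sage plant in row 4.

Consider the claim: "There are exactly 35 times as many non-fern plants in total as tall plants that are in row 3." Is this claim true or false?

False

There are 34 non-fern plants.
There is 1 tall plant in row 3.
The claim requires 34 = 35 × 1 = 35, which does not hold.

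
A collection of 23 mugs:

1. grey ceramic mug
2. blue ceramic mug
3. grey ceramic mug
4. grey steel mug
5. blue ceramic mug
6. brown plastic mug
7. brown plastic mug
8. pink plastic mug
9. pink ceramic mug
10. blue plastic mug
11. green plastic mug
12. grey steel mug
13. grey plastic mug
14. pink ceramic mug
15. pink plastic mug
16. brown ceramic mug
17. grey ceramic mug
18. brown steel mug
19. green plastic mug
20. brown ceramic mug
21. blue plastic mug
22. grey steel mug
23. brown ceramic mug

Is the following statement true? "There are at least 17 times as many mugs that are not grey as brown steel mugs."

False

There are 16 mugs that are not grey.
There is 1 brown steel mug.
The claim requires 16 ≥ 17 × 1 = 17, which does not hold.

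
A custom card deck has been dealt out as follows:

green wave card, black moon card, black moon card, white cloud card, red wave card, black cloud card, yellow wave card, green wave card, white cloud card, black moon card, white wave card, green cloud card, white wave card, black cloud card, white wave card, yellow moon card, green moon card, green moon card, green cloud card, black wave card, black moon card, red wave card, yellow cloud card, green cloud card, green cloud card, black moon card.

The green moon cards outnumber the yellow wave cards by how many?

1

green moon cards: 2.
yellow wave cards: 1.
2 − 1 = 1.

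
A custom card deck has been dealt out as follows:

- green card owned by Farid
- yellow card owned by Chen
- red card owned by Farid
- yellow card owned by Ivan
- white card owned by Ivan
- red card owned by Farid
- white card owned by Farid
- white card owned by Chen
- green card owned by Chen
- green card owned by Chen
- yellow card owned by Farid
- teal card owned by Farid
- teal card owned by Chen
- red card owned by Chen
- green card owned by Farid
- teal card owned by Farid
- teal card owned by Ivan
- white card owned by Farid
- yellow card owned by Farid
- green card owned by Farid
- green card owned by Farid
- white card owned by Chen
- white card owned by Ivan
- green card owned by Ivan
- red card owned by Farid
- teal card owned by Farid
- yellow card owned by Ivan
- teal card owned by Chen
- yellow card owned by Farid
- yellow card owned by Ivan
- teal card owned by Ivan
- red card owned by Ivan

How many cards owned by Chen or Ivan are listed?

Chen: 8; Ivan: 9; together 8 + 9 = 17.

17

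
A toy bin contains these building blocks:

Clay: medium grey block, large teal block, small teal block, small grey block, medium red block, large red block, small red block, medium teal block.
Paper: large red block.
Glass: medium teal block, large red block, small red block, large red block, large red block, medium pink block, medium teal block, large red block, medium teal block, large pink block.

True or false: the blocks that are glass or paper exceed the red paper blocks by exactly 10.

True

blocks that are glass or paper: 11.
red paper blocks: 1.
The claim requires 11 − 1 (= 10) to equal 10, which holds.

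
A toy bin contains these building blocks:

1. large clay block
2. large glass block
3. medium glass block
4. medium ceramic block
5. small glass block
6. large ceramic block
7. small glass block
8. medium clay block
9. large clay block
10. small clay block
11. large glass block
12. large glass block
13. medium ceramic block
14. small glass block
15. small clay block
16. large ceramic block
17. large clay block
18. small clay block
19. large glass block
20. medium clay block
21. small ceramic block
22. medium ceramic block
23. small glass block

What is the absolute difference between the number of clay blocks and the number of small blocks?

clay blocks: 8. small blocks: 8.
|8 − 8| = 8 − 8 = 0.

0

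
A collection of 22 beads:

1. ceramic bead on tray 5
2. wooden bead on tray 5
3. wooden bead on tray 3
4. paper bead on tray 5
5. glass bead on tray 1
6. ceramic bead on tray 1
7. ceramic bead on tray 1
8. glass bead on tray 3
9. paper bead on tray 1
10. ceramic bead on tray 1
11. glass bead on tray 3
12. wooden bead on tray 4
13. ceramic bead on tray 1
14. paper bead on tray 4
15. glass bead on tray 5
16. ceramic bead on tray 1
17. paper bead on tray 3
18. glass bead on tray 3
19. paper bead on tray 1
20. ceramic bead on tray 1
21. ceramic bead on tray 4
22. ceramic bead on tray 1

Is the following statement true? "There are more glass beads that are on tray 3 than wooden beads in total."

False

There are 3 glass beads on tray 3.
There are 3 wooden beads.
The claim requires 3 > 3, which does not hold.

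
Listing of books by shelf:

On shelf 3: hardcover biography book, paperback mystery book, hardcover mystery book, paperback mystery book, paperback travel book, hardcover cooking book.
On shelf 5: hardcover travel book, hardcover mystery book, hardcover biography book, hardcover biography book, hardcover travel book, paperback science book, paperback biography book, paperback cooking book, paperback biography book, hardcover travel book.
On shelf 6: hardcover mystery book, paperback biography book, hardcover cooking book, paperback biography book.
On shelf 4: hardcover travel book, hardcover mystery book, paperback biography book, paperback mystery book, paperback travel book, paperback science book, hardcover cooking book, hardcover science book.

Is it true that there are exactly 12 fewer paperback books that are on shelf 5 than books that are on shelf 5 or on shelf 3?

True

paperback books on shelf 5: 4.
books on shelf 5 or on shelf 3: 16.
The claim requires 16 − 4 (= 12) to equal 12, which holds.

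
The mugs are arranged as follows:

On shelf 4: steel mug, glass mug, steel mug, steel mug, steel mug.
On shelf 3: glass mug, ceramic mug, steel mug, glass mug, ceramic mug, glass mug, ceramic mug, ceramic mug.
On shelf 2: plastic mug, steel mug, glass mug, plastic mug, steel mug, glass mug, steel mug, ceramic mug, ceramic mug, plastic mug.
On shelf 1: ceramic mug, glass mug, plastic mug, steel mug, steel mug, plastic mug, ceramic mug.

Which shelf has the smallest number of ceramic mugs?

Counts by shelf (restricted to ceramic mugs): shelf 3→4, shelf 1→2, shelf 2→2, shelf 4→0.
The minimum is 0, held uniquely by shelf 4.

shelf 4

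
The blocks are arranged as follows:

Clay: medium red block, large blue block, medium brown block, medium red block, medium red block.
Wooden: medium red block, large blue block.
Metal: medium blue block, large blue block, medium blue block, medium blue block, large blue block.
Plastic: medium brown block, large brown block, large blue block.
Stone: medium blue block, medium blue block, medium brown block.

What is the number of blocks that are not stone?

15

Total blocks: 18; with the excluded value: 3; remaining 18 − 3 = 15.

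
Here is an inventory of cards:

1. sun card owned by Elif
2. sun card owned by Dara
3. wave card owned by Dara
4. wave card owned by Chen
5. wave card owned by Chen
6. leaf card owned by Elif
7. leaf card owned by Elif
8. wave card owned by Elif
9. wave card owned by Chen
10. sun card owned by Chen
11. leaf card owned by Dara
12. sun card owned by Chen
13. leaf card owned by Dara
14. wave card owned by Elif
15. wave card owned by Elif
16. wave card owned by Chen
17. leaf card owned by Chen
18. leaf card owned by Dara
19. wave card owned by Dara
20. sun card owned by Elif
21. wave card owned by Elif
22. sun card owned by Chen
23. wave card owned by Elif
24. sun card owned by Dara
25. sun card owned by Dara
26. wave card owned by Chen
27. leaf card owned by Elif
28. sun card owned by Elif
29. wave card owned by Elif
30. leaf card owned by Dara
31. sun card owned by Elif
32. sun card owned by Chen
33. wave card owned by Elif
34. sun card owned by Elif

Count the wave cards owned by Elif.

7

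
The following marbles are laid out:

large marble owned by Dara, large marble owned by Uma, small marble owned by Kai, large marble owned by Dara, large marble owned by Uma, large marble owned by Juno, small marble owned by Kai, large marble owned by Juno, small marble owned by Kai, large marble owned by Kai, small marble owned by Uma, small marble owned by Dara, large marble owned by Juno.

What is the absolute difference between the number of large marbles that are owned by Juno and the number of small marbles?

2

large marbles owned by Juno: 3. small marbles: 5.
|3 − 5| = 5 − 3 = 2.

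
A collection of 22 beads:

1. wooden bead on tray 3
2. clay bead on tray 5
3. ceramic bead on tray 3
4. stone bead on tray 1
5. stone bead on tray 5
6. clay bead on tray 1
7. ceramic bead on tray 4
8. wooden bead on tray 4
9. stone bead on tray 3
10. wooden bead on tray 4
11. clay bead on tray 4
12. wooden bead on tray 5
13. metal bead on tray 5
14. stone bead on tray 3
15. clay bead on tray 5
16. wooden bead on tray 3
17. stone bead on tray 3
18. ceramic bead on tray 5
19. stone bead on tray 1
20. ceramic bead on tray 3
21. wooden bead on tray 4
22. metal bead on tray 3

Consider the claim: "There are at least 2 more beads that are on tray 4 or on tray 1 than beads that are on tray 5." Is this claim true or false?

True

There are 8 beads on tray 4 or on tray 1.
There are 6 beads on tray 5.
The claim requires 8 − 6 = 2 ≥ 2, which holds.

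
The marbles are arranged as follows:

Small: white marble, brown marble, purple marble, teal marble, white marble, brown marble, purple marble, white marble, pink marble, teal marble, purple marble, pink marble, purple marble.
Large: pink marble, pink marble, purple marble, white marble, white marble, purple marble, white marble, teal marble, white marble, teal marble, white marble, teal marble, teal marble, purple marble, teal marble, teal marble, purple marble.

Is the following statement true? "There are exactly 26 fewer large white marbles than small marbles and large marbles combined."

False

|large white marbles| = 5.
small marbles: 13; large marbles: 17; combined: 13 + 17 = 30.
The claim requires 30 − 5 (= 25) to equal 26, which does not hold.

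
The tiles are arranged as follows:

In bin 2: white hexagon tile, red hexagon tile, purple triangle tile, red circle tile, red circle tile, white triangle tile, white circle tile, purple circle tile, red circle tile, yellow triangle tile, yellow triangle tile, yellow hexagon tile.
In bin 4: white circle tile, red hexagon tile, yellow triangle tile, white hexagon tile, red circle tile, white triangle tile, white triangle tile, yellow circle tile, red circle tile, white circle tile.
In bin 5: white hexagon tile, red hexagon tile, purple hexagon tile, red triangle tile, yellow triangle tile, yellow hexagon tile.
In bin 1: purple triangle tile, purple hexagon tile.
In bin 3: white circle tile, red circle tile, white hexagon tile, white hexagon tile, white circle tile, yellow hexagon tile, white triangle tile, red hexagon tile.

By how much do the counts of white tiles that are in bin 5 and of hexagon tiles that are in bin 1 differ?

white tiles in bin 5: 1. hexagon tiles in bin 1: 1.
|1 − 1| = 1 − 1 = 0.

0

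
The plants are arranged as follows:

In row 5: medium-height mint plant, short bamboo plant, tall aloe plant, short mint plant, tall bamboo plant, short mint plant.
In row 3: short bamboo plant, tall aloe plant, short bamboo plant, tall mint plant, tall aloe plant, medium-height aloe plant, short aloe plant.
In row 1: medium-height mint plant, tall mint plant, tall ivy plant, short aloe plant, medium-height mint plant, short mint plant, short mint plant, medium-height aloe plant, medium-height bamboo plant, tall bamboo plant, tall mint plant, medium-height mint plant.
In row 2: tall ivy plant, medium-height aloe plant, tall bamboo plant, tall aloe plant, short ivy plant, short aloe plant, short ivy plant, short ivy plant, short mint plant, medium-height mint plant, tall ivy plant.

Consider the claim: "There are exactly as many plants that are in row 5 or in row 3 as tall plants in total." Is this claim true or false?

plants in row 5 or in row 3: 13.
tall plants: 13.
The claim requires 13 = 13, which holds.

True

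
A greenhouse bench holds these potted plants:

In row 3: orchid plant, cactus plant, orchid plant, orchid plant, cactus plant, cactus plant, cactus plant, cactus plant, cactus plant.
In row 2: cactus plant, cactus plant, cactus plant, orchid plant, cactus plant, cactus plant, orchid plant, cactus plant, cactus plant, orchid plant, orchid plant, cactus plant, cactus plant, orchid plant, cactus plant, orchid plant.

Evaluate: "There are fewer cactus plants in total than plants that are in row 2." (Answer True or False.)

False

cactus plants: 16.
plants in row 2: 16.
The claim requires 16 < 16, which does not hold.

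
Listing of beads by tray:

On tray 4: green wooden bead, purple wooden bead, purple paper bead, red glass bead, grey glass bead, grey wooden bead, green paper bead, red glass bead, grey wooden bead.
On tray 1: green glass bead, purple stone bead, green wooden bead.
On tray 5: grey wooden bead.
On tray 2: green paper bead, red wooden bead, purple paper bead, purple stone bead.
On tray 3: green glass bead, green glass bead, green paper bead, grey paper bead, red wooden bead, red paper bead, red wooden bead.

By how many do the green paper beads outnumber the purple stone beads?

1

green paper beads: 3.
purple stone beads: 2.
3 − 2 = 1.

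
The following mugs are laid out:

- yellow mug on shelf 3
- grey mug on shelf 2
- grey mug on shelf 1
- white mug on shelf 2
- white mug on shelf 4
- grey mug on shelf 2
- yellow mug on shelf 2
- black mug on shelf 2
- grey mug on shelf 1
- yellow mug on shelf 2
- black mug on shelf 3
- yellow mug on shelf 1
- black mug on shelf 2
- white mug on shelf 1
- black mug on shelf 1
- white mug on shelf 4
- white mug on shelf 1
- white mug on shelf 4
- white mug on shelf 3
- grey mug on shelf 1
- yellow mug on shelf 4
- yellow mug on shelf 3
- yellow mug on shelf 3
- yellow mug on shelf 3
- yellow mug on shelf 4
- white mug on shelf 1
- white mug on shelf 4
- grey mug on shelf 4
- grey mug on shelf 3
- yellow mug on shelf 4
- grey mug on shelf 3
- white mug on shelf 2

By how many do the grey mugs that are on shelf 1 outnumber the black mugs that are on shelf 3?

2

grey mugs on shelf 1: 3.
black mugs on shelf 3: 1.
3 − 1 = 2.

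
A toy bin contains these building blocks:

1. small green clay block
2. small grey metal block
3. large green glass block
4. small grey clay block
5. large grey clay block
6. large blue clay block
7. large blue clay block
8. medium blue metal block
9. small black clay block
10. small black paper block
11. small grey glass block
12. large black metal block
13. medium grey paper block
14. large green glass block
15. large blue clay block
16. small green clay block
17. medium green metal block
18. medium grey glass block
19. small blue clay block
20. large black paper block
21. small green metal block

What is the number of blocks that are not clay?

12

Total blocks: 21; with the excluded value: 9; remaining 21 − 9 = 12.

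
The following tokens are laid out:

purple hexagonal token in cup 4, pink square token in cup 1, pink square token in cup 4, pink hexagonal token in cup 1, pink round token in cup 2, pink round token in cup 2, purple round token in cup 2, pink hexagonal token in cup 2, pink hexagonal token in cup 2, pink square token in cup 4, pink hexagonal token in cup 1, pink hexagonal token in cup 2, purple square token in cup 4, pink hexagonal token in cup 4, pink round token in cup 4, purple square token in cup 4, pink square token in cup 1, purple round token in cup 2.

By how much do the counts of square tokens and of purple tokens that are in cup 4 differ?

3

square tokens: 6. purple tokens in cup 4: 3.
|6 − 3| = 6 − 3 = 3.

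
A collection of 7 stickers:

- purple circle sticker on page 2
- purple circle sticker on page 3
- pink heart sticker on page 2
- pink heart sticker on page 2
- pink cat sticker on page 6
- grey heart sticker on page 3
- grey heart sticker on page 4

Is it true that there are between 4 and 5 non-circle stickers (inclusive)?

non-circle stickers: 5.
The claim requires 4 ≤ 5 ≤ 5, which holds.

True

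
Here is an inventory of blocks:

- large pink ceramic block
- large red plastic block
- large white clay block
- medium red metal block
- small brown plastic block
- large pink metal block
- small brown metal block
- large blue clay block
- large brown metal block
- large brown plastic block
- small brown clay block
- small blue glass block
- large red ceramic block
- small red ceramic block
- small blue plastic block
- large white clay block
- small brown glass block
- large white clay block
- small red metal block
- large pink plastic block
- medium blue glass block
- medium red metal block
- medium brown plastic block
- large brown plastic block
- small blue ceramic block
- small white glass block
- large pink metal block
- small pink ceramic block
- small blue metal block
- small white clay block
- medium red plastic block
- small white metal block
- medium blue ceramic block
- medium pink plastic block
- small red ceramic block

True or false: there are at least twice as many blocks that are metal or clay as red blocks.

False

|blocks that are metal or clay| = 15.
|red blocks| = 8.
The claim requires 15 ≥ 2 × 8 = 16, which does not hold.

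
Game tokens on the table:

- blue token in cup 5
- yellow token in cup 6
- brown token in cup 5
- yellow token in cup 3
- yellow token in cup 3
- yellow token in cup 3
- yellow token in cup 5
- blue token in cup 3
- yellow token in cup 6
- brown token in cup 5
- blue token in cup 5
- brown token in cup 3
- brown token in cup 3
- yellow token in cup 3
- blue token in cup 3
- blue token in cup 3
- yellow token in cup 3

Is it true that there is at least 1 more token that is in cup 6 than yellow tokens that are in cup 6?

False

There are 2 tokens in cup 6.
There are 2 yellow tokens in cup 6.
The claim requires 2 − 2 = 0 ≥ 1, which does not hold.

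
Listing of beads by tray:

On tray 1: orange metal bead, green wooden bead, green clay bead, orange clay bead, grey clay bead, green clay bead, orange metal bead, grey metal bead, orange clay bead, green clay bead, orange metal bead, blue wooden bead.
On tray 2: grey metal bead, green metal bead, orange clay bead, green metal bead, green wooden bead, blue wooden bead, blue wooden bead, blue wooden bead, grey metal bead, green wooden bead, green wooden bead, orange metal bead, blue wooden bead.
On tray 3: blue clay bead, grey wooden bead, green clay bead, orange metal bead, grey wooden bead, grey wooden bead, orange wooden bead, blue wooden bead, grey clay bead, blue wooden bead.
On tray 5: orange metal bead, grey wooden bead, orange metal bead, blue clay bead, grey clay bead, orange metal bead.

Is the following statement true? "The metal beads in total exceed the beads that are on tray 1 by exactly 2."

False

There are 13 metal beads.
There are 12 beads on tray 1.
The claim requires 13 − 12 (= 1) to equal 2, which does not hold.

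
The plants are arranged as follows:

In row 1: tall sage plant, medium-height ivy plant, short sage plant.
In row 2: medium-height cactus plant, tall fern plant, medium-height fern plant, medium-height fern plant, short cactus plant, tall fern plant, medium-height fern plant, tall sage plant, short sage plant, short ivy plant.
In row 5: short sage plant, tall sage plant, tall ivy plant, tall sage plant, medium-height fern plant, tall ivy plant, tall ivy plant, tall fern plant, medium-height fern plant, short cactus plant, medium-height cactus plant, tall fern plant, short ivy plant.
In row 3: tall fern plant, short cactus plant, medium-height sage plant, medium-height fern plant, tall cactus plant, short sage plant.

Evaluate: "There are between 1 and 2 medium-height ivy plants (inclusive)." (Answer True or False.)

True

medium-height ivy plants: 1.
The claim requires 1 ≤ 1 ≤ 2, which holds.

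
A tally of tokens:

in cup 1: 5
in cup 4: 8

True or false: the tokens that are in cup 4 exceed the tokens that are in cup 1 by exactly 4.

tokens in cup 4: 8.
tokens in cup 1: 5.
The claim requires 8 − 5 (= 3) to equal 4, which does not hold.

False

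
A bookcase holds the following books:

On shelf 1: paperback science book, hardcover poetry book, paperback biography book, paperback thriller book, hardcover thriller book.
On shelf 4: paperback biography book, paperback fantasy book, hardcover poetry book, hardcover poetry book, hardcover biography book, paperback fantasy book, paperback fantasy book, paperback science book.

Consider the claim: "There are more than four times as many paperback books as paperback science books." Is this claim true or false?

False

There are 8 paperback books.
There are 2 paperback science books.
The claim requires 8 > 4 × 2 = 8, which does not hold.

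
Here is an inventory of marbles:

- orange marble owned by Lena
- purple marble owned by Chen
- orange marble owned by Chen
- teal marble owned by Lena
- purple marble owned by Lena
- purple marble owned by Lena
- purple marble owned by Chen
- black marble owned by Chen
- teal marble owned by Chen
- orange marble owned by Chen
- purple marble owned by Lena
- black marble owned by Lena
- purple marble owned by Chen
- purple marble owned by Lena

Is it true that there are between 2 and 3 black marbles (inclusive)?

True

black marbles: 2.
The claim requires 2 ≤ 2 ≤ 3, which holds.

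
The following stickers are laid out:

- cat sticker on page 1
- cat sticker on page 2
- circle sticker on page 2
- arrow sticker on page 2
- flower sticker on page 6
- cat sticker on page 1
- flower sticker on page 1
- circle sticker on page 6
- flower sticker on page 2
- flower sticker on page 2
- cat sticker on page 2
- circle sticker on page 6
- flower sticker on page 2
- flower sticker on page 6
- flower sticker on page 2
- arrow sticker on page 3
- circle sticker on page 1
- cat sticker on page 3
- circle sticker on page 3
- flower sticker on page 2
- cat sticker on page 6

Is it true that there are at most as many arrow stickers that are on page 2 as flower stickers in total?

There is 1 arrow sticker on page 2.
There are 8 flower stickers.
The claim requires 1 ≤ 8, which holds.

True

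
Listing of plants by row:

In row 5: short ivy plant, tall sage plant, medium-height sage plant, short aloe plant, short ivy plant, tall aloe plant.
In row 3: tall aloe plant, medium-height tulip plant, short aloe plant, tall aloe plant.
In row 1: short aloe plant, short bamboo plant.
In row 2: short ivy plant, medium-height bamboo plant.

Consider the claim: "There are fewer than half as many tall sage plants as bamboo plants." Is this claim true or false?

False

|tall sage plants| = 1.
|bamboo plants| = 2.
The claim requires 2 × 1 = 2 < 2, which does not hold.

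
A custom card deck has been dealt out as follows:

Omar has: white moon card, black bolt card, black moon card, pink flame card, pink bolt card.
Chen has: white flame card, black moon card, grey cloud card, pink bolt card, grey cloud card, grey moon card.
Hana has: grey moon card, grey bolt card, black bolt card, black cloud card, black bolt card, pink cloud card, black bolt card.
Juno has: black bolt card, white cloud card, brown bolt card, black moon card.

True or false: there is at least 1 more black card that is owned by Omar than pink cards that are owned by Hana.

True

Count of black cards owned by Omar: 2.
Count of pink cards owned by Hana: 1.
The claim requires 2 − 1 = 1 ≥ 1, which holds.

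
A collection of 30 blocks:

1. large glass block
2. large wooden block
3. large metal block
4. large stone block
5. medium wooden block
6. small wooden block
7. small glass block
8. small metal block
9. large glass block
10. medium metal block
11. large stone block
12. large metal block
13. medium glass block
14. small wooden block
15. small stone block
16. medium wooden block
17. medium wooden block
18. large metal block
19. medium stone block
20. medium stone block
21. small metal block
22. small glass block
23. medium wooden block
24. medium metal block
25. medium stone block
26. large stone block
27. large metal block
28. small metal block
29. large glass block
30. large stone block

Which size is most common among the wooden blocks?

Counts by size (restricted to wooden blocks): medium 4, small 2, large 1.
The maximum is 4, held uniquely by medium.

medium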